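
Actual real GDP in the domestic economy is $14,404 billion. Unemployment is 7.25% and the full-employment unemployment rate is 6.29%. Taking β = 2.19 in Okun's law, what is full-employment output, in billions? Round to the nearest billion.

$14,713 billion

Unemployment gap = 7.25 - 6.29 = 0.96 points, so output gap = -2.19 × 0.96 = -2.1024%.
Since Y = Y* × (1 + gap/100), Y* = 14404/0.978976 ≈ 14713 billion.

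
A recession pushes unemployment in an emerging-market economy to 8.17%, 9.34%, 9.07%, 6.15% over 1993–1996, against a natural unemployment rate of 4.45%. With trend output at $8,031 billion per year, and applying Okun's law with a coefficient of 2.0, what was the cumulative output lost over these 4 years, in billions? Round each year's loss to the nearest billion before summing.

$2,398 billion

Year 1993: gap = -2.0 × (8.17 - 4.45) = -7.44%, loss ≈ 8031 × 7.44/100 ≈ 598.
Year 1994: gap = -2.0 × (9.34 - 4.45) = -9.78%, loss ≈ 8031 × 9.78/100 ≈ 785.
Year 1995: gap = -2.0 × (9.07 - 4.45) = -9.24%, loss ≈ 8031 × 9.24/100 ≈ 742.
Year 1996: gap = -2.0 × (6.15 - 4.45) = -3.4%, loss ≈ 8031 × 3.4/100 ≈ 273.
Total lost output = 598 + 785 + 742 + 273 = 2398 billion.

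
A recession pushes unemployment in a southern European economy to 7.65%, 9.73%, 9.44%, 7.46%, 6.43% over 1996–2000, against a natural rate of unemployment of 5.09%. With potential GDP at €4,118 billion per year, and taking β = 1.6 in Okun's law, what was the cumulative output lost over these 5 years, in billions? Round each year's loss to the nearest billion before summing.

Year 1996: gap = -1.6 × (7.65 - 5.09) = -4.096%, loss ≈ 4118 × 4.096/100 ≈ 169.
Year 1997: gap = -1.6 × (9.73 - 5.09) = -7.424%, loss ≈ 4118 × 7.424/100 ≈ 306.
Year 1998: gap = -1.6 × (9.44 - 5.09) = -6.96%, loss ≈ 4118 × 6.96/100 ≈ 287.
Year 1999: gap = -1.6 × (7.46 - 5.09) = -3.792%, loss ≈ 4118 × 3.792/100 ≈ 156.
Year 2000: gap = -1.6 × (6.43 - 5.09) = -2.144%, loss ≈ 4118 × 2.144/100 ≈ 88.
Total lost output = 169 + 306 + 287 + 156 + 88 = 1006 billion.

€1,006 billion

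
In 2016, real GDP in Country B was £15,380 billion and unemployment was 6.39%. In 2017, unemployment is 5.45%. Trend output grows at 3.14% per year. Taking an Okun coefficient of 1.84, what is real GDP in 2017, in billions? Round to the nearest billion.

Δu = 5.45 - 6.39 = -0.94 points.
Okun's law (growth form): g_Y = g_Y* - β × Δu = 3.14 - 1.84 × (-0.94) = 3.14 + 1.7296 = 4.8696%.
Real GDP in the next year = 15380 × (1 + 4.8696/100) = 15380 × 1.048696 ≈ 16129 billion.

£16,129 billion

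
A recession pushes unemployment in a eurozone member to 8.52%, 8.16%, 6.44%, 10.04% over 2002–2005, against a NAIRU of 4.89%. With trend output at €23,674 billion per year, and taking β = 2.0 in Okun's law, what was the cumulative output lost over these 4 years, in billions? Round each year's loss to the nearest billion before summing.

Year 2002: gap = -2.0 × (8.52 - 4.89) = -7.26%, loss ≈ 23674 × 7.26/100 ≈ 1719.
Year 2003: gap = -2.0 × (8.16 - 4.89) = -6.54%, loss ≈ 23674 × 6.54/100 ≈ 1548.
Year 2004: gap = -2.0 × (6.44 - 4.89) = -3.1%, loss ≈ 23674 × 3.1/100 ≈ 734.
Year 2005: gap = -2.0 × (10.04 - 4.89) = -10.3%, loss ≈ 23674 × 10.3/100 ≈ 2438.
Total lost output = 1719 + 1548 + 734 + 2438 = 6439 billion.

€6,439 billion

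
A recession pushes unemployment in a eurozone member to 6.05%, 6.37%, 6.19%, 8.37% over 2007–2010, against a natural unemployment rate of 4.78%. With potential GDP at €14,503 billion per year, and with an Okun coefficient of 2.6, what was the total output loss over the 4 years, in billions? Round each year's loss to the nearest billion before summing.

€2,965 billion

Year 2007: gap = -2.6 × (6.05 - 4.78) = -3.302%, loss ≈ 14503 × 3.302/100 ≈ 479.
Year 2008: gap = -2.6 × (6.37 - 4.78) = -4.134%, loss ≈ 14503 × 4.134/100 ≈ 600.
Year 2009: gap = -2.6 × (6.19 - 4.78) = -3.666%, loss ≈ 14503 × 3.666/100 ≈ 532.
Year 2010: gap = -2.6 × (8.37 - 4.78) = -9.334%, loss ≈ 14503 × 9.334/100 ≈ 1354.
Total lost output = 479 + 600 + 532 + 1354 = 2965 billion.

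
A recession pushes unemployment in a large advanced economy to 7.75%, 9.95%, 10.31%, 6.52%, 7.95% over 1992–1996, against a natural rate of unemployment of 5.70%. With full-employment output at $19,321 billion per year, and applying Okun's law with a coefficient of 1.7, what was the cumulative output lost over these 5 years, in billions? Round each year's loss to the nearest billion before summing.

Year 1992: gap = -1.7 × (7.75 - 5.7) = -3.485%, loss ≈ 19321 × 3.485/100 ≈ 673.
Year 1993: gap = -1.7 × (9.95 - 5.7) = -7.225%, loss ≈ 19321 × 7.225/100 ≈ 1396.
Year 1994: gap = -1.7 × (10.31 - 5.7) = -7.837%, loss ≈ 19321 × 7.837/100 ≈ 1514.
Year 1995: gap = -1.7 × (6.52 - 5.7) = -1.394%, loss ≈ 19321 × 1.394/100 ≈ 269.
Year 1996: gap = -1.7 × (7.95 - 5.7) = -3.825%, loss ≈ 19321 × 3.825/100 ≈ 739.
Total lost output = 673 + 1396 + 1514 + 269 + 739 = 4591 billion.

$4,591 billion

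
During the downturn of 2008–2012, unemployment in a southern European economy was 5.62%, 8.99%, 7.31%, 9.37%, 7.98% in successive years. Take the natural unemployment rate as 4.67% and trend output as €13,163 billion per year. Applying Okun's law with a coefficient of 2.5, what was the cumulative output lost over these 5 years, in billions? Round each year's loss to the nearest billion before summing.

Year 2008: gap = -2.5 × (5.62 - 4.67) = -2.375%, loss ≈ 13163 × 2.375/100 ≈ 313.
Year 2009: gap = -2.5 × (8.99 - 4.67) = -10.8%, loss ≈ 13163 × 10.8/100 ≈ 1422.
Year 2010: gap = -2.5 × (7.31 - 4.67) = -6.6%, loss ≈ 13163 × 6.6/100 ≈ 869.
Year 2011: gap = -2.5 × (9.37 - 4.67) = -11.75%, loss ≈ 13163 × 11.75/100 ≈ 1547.
Year 2012: gap = -2.5 × (7.98 - 4.67) = -8.275%, loss ≈ 13163 × 8.275/100 ≈ 1089.
Total lost output = 313 + 1422 + 869 + 1547 + 1089 = 5240 billion.

€5,240 billion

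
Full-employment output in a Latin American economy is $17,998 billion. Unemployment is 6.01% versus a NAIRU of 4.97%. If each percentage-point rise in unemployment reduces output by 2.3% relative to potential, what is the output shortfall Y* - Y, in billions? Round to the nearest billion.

Output gap = -2.3 × (6.01 - 4.97) = -2.3 × 1.04 = -2.392%.
Actual GDP ≈ 17998 × 0.97608 ≈ 17567 billion, so the shortfall is 17998 - 17567 = 431 billion.

$431 billion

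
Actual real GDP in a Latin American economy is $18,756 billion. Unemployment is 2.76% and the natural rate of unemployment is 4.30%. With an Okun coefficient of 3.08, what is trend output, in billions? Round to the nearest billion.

$17,907 billion

Unemployment gap = 2.76 - 4.3 = -1.54 points, so output gap = -3.08 × (-1.54) = 4.7432%.
Since Y = Y* × (1 + gap/100), Y* = 18756/1.047432 ≈ 17907 billion.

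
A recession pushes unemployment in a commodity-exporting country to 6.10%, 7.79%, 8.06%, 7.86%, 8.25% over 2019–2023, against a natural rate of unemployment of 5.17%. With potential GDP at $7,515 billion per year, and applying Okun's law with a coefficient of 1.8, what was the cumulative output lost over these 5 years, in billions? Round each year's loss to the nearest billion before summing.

$1,652 billion

Year 2019: gap = -1.8 × (6.1 - 5.17) = -1.674%, loss ≈ 7515 × 1.674/100 ≈ 126.
Year 2020: gap = -1.8 × (7.79 - 5.17) = -4.716%, loss ≈ 7515 × 4.716/100 ≈ 354.
Year 2021: gap = -1.8 × (8.06 - 5.17) = -5.202%, loss ≈ 7515 × 5.202/100 ≈ 391.
Year 2022: gap = -1.8 × (7.86 - 5.17) = -4.842%, loss ≈ 7515 × 4.842/100 ≈ 364.
Year 2023: gap = -1.8 × (8.25 - 5.17) = -5.544%, loss ≈ 7515 × 5.544/100 ≈ 417.
Total lost output = 126 + 354 + 391 + 364 + 417 = 1652 billion.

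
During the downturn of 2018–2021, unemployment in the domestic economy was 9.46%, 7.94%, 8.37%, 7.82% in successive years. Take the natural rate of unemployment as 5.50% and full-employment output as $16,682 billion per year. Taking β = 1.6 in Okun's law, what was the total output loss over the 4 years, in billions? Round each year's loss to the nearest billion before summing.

$3,093 billion

Year 2018: gap = -1.6 × (9.46 - 5.5) = -6.336%, loss ≈ 16682 × 6.336/100 ≈ 1057.
Year 2019: gap = -1.6 × (7.94 - 5.5) = -3.904%, loss ≈ 16682 × 3.904/100 ≈ 651.
Year 2020: gap = -1.6 × (8.37 - 5.5) = -4.592%, loss ≈ 16682 × 4.592/100 ≈ 766.
Year 2021: gap = -1.6 × (7.82 - 5.5) = -3.712%, loss ≈ 16682 × 3.712/100 ≈ 619.
Total lost output = 1057 + 651 + 766 + 619 = 3093 billion.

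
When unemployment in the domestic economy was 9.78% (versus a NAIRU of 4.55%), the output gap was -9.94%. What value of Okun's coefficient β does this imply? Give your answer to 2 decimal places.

Okun's law: output gap = -β × (u - u*).
-9.94 = -β × (9.78 - 4.55) = -β × 5.23, so β = 9.94/5.23 = 1.90.

β ≈ 1.90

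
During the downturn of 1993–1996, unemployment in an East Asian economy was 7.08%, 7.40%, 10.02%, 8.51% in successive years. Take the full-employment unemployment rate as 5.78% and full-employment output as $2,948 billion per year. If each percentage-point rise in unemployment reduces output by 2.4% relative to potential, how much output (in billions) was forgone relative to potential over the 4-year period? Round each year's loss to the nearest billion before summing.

$700 billion

Year 1993: gap = -2.4 × (7.08 - 5.78) = -3.12%, loss ≈ 2948 × 3.12/100 ≈ 92.
Year 1994: gap = -2.4 × (7.4 - 5.78) = -3.888%, loss ≈ 2948 × 3.888/100 ≈ 115.
Year 1995: gap = -2.4 × (10.02 - 5.78) = -10.176%, loss ≈ 2948 × 10.176/100 ≈ 300.
Year 1996: gap = -2.4 × (8.51 - 5.78) = -6.552%, loss ≈ 2948 × 6.552/100 ≈ 193.
Total lost output = 92 + 115 + 300 + 193 = 700 billion.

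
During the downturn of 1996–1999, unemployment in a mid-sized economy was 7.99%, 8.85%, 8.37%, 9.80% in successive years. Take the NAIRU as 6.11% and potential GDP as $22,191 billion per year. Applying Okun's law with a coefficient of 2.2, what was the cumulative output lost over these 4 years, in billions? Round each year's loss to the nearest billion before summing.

$5,160 billion

Year 1996: gap = -2.2 × (7.99 - 6.11) = -4.136%, loss ≈ 22191 × 4.136/100 ≈ 918.
Year 1997: gap = -2.2 × (8.85 - 6.11) = -6.028%, loss ≈ 22191 × 6.028/100 ≈ 1338.
Year 1998: gap = -2.2 × (8.37 - 6.11) = -4.972%, loss ≈ 22191 × 4.972/100 ≈ 1103.
Year 1999: gap = -2.2 × (9.8 - 6.11) = -8.118%, loss ≈ 22191 × 8.118/100 ≈ 1801.
Total lost output = 918 + 1338 + 1103 + 1801 = 5160 billion.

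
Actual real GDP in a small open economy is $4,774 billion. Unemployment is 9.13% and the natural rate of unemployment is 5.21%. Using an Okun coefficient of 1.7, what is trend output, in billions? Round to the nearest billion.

Unemployment gap = 9.13 - 5.21 = 3.92 points, so output gap = -1.7 × 3.92 = -6.664%.
Since Y = Y* × (1 + gap/100), Y* = 4774/0.93336 ≈ 5115 billion.

$5,115 billion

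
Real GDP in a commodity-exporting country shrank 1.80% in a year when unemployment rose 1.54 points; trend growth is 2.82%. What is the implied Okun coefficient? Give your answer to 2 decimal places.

β ≈ 3.00

Growth form: g_Y = g_Y* - β × Δu, so β = (g_Y* - g_Y)/Δu.
β = (2.82 + 1.8)/1.54 = 4.62/1.54 = 3.00.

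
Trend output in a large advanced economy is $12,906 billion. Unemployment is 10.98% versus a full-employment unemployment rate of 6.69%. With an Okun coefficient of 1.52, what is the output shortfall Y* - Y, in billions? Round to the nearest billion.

$842 billion

Output gap = -1.52 × (10.98 - 6.69) = -1.52 × 4.29 = -6.5208%.
Actual GDP ≈ 12906 × 0.934792 ≈ 12064 billion, so the shortfall is 12906 - 12064 = 842 billion.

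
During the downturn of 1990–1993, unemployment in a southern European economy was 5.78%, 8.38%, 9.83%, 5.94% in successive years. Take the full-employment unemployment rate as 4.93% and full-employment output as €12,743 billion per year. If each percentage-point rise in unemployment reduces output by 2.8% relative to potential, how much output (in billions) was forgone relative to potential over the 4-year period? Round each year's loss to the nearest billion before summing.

€3,642 billion

Year 1990: gap = -2.8 × (5.78 - 4.93) = -2.38%, loss ≈ 12743 × 2.38/100 ≈ 303.
Year 1991: gap = -2.8 × (8.38 - 4.93) = -9.66%, loss ≈ 12743 × 9.66/100 ≈ 1231.
Year 1992: gap = -2.8 × (9.83 - 4.93) = -13.72%, loss ≈ 12743 × 13.72/100 ≈ 1748.
Year 1993: gap = -2.8 × (5.94 - 4.93) = -2.828%, loss ≈ 12743 × 2.828/100 ≈ 360.
Total lost output = 303 + 1231 + 1748 + 360 = 3642 billion.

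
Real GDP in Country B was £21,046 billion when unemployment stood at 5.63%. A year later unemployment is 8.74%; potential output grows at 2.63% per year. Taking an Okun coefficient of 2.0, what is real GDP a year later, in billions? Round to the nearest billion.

£20,290 billion

Δu = 8.74 - 5.63 = 3.11 points.
Okun's law (growth form): g_Y = g_Y* - β × Δu = 2.63 - 2.0 × (3.11) = 2.63 - 6.22 = -3.59%.
Real GDP in the next year = 21046 × (1 - 3.59/100) = 21046 × 0.9641 ≈ 20290 billion.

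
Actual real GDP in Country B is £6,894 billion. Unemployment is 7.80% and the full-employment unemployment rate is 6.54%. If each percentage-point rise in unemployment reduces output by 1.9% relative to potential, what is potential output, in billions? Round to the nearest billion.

Unemployment gap = 7.8 - 6.54 = 1.26 points, so output gap = -1.9 × 1.26 = -2.394%.
Since Y = Y* × (1 + gap/100), Y* = 6894/0.97606 ≈ 7063 billion.

£7,063 billion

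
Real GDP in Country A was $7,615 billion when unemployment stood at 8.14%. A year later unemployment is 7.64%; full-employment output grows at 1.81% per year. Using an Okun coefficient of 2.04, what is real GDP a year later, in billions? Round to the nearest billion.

$7,831 billion

Δu = 7.64 - 8.14 = -0.5 points.
Okun's law (growth form): g_Y = g_Y* - β × Δu = 1.81 - 2.04 × (-0.50) = 1.81 + 1.02 = 2.83%.
Real GDP in the next year = 7615 × (1 + 2.83/100) = 7615 × 1.0283 ≈ 7831 billion.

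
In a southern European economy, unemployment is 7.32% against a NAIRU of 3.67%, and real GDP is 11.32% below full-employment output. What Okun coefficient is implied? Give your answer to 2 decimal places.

β ≈ 3.10

Okun's law: output gap = -β × (u - u*).
-11.32 = -β × (7.32 - 3.67) = -β × 3.65, so β = 11.32/3.65 = 3.10.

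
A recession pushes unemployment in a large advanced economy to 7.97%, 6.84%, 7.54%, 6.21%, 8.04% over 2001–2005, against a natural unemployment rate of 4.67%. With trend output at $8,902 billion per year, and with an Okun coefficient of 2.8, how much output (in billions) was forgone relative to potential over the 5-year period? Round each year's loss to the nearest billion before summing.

$3,303 billion

Year 2001: gap = -2.8 × (7.97 - 4.67) = -9.24%, loss ≈ 8902 × 9.24/100 ≈ 823.
Year 2002: gap = -2.8 × (6.84 - 4.67) = -6.076%, loss ≈ 8902 × 6.076/100 ≈ 541.
Year 2003: gap = -2.8 × (7.54 - 4.67) = -8.036%, loss ≈ 8902 × 8.036/100 ≈ 715.
Year 2004: gap = -2.8 × (6.21 - 4.67) = -4.312%, loss ≈ 8902 × 4.312/100 ≈ 384.
Year 2005: gap = -2.8 × (8.04 - 4.67) = -9.436%, loss ≈ 8902 × 9.436/100 ≈ 840.
Total lost output = 823 + 541 + 715 + 384 + 840 = 3303 billion.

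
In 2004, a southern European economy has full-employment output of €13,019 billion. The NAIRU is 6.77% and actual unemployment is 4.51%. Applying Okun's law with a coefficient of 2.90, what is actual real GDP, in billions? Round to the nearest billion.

€13,872 billion

Unemployment gap = 4.51 - 6.77 = -2.26 points, so the output gap is -2.9 × (-2.26) = 6.554%.
Actual GDP = 13019 × (1 + 6.554/100) = 13019 × 1.06554 ≈ 13872 billion.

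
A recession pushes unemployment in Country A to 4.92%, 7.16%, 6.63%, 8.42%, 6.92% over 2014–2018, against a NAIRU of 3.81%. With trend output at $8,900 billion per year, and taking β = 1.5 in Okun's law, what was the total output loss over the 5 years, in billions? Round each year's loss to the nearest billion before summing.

$2,001 billion

Year 2014: gap = -1.5 × (4.92 - 3.81) = -1.665%, loss ≈ 8900 × 1.665/100 ≈ 148.
Year 2015: gap = -1.5 × (7.16 - 3.81) = -5.025%, loss ≈ 8900 × 5.025/100 ≈ 447.
Year 2016: gap = -1.5 × (6.63 - 3.81) = -4.23%, loss ≈ 8900 × 4.23/100 ≈ 376.
Year 2017: gap = -1.5 × (8.42 - 3.81) = -6.915%, loss ≈ 8900 × 6.915/100 ≈ 615.
Year 2018: gap = -1.5 × (6.92 - 3.81) = -4.665%, loss ≈ 8900 × 4.665/100 ≈ 415.
Total lost output = 148 + 447 + 376 + 615 + 415 = 2001 billion.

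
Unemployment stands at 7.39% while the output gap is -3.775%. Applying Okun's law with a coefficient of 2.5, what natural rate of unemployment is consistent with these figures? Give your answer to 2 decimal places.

5.88%

From Okun's law, u - u* = -(output gap)/β = -(-3.775)/2.5 = 1.51 points.
So u* = 7.39 - 1.51 = 5.88%.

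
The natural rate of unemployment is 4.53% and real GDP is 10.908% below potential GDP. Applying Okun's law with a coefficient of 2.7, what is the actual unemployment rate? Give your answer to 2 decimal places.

8.57%

From Okun's law, u - u* = -(output gap)/β = -(-10.908)/2.7 = 4.04 points.
So u = 4.53 + 4.04 = 8.57%.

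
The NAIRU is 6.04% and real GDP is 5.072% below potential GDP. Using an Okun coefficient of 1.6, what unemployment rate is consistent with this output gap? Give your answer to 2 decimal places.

From Okun's law, u - u* = -(output gap)/β = -(-5.072)/1.6 = 3.17 points.
So u = 6.04 + 3.17 = 9.21%.

9.21%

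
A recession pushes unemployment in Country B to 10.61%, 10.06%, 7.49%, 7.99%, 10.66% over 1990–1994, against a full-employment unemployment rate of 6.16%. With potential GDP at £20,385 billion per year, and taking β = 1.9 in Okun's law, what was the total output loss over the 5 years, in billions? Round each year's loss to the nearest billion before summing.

£6,202 billion

Year 1990: gap = -1.9 × (10.61 - 6.16) = -8.455%, loss ≈ 20385 × 8.455/100 ≈ 1724.
Year 1991: gap = -1.9 × (10.06 - 6.16) = -7.41%, loss ≈ 20385 × 7.41/100 ≈ 1511.
Year 1992: gap = -1.9 × (7.49 - 6.16) = -2.527%, loss ≈ 20385 × 2.527/100 ≈ 515.
Year 1993: gap = -1.9 × (7.99 - 6.16) = -3.477%, loss ≈ 20385 × 3.477/100 ≈ 709.
Year 1994: gap = -1.9 × (10.66 - 6.16) = -8.55%, loss ≈ 20385 × 8.55/100 ≈ 1743.
Total lost output = 1724 + 1511 + 515 + 709 + 1743 = 6202 billion.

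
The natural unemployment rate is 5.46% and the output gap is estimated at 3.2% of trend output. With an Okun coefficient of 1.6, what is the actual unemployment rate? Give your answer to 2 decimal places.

3.46%

From Okun's law, u - u* = -(output gap)/β = -(3.2)/1.6 = -2 points.
So u = 5.46 - 2 = 3.46%.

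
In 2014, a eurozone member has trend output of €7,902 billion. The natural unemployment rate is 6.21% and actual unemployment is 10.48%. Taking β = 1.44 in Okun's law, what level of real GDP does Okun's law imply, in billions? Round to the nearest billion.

€7,416 billion

Unemployment gap = 10.48 - 6.21 = 4.27 points, so the output gap is -1.44 × 4.27 = -6.1488%.
Actual GDP = 7902 × (1 - 6.1488/100) = 7902 × 0.938512 ≈ 7416 billion.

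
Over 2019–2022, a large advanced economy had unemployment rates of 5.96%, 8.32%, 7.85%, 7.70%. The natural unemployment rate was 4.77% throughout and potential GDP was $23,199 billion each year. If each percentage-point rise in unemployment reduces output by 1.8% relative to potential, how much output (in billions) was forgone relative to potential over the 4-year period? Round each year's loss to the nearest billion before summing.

$4,489 billion

Year 2019: gap = -1.8 × (5.96 - 4.77) = -2.142%, loss ≈ 23199 × 2.142/100 ≈ 497.
Year 2020: gap = -1.8 × (8.32 - 4.77) = -6.39%, loss ≈ 23199 × 6.39/100 ≈ 1482.
Year 2021: gap = -1.8 × (7.85 - 4.77) = -5.544%, loss ≈ 23199 × 5.544/100 ≈ 1286.
Year 2022: gap = -1.8 × (7.7 - 4.77) = -5.274%, loss ≈ 23199 × 5.274/100 ≈ 1224.
Total lost output = 497 + 1482 + 1286 + 1224 = 4489 billion.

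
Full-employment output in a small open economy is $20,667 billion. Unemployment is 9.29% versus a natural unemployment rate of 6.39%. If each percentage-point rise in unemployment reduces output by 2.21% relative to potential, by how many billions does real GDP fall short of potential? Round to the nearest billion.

Output gap = -2.21 × (9.29 - 6.39) = -2.21 × 2.9 = -6.409%.
Actual GDP ≈ 20667 × 0.93591 ≈ 19342 billion, so the shortfall is 20667 - 19342 = 1325 billion.

$1,325 billion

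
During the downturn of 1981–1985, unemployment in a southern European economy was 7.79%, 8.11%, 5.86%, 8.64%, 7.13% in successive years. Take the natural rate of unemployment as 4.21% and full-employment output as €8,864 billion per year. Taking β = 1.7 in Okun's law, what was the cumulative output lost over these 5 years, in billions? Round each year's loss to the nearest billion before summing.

Year 1981: gap = -1.7 × (7.79 - 4.21) = -6.086%, loss ≈ 8864 × 6.086/100 ≈ 539.
Year 1982: gap = -1.7 × (8.11 - 4.21) = -6.63%, loss ≈ 8864 × 6.63/100 ≈ 588.
Year 1983: gap = -1.7 × (5.86 - 4.21) = -2.805%, loss ≈ 8864 × 2.805/100 ≈ 249.
Year 1984: gap = -1.7 × (8.64 - 4.21) = -7.531%, loss ≈ 8864 × 7.531/100 ≈ 668.
Year 1985: gap = -1.7 × (7.13 - 4.21) = -4.964%, loss ≈ 8864 × 4.964/100 ≈ 440.
Total lost output = 539 + 588 + 249 + 668 + 440 = 2484 billion.

€2,484 billion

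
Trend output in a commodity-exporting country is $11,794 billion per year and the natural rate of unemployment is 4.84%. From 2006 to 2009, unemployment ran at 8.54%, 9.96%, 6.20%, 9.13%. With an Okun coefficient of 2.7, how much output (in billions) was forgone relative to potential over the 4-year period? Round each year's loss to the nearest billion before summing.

Year 2006: gap = -2.7 × (8.54 - 4.84) = -9.99%, loss ≈ 11794 × 9.99/100 ≈ 1178.
Year 2007: gap = -2.7 × (9.96 - 4.84) = -13.824%, loss ≈ 11794 × 13.824/100 ≈ 1630.
Year 2008: gap = -2.7 × (6.2 - 4.84) = -3.672%, loss ≈ 11794 × 3.672/100 ≈ 433.
Year 2009: gap = -2.7 × (9.13 - 4.84) = -11.583%, loss ≈ 11794 × 11.583/100 ≈ 1366.
Total lost output = 1178 + 1630 + 433 + 1366 = 4607 billion.

$4,607 billion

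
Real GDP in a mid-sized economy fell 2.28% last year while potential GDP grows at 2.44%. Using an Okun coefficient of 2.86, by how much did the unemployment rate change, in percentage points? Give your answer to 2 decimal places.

1.65 percentage points

Growth-rate Okun's law: g_Y = g_Y* - β × Δu, so Δu = (g_Y* - g_Y)/β.
Δu = (2.44 + 2.28)/2.86 = 4.72/2.86 = 1.65 percentage points.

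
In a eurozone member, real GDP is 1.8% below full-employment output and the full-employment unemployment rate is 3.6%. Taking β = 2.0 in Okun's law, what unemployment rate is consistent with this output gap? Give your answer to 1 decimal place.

4.5%

From Okun's law, u - u* = -(output gap)/β = -(-1.8)/2.0 = 0.9 points.
So u = 3.6 + 0.9 = 4.5%.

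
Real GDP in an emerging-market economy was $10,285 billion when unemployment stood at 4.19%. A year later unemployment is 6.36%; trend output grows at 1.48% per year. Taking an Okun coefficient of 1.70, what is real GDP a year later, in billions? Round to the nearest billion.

$10,058 billion

Δu = 6.36 - 4.19 = 2.17 points.
Okun's law (growth form): g_Y = g_Y* - β × Δu = 1.48 - 1.70 × (2.17) = 1.48 - 3.689 = -2.209%.
Real GDP in the next year = 10285 × (1 - 2.209/100) = 10285 × 0.97791 ≈ 10058 billion.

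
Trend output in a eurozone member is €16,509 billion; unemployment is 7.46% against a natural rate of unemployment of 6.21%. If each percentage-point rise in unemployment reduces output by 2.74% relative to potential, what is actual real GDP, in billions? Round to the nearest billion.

Unemployment gap = 7.46 - 6.21 = 1.25 points, so the output gap is -2.74 × 1.25 = -3.425%.
Actual GDP = 16509 × (1 - 3.425/100) = 16509 × 0.96575 ≈ 15944 billion.

€15,944 billion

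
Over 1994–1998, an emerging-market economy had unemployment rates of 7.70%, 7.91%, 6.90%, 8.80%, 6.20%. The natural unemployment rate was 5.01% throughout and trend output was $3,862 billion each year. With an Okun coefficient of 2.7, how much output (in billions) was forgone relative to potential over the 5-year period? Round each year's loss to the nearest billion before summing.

$1,298 billion

Year 1994: gap = -2.7 × (7.7 - 5.01) = -7.263%, loss ≈ 3862 × 7.263/100 ≈ 280.
Year 1995: gap = -2.7 × (7.91 - 5.01) = -7.83%, loss ≈ 3862 × 7.83/100 ≈ 302.
Year 1996: gap = -2.7 × (6.9 - 5.01) = -5.103%, loss ≈ 3862 × 5.103/100 ≈ 197.
Year 1997: gap = -2.7 × (8.8 - 5.01) = -10.233%, loss ≈ 3862 × 10.233/100 ≈ 395.
Year 1998: gap = -2.7 × (6.2 - 5.01) = -3.213%, loss ≈ 3862 × 3.213/100 ≈ 124.
Total lost output = 280 + 302 + 197 + 395 + 124 = 1298 billion.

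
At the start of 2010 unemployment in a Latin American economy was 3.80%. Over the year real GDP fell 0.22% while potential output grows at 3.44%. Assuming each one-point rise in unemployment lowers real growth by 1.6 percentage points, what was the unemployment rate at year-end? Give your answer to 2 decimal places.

6.09%

Growth-rate Okun's law: g_Y = g_Y* - β × Δu, so Δu = (g_Y* - g_Y)/β.
Δu = (3.44 + 0.22)/1.6 = 3.66/1.6 = 2.29 percentage points.
Year-end unemployment = 3.8 + 2.29 = 6.09%.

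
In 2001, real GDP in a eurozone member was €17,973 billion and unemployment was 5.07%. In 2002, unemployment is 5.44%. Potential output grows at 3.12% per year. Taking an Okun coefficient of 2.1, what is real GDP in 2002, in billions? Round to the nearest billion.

Δu = 5.44 - 5.07 = 0.37 points.
Okun's law (growth form): g_Y = g_Y* - β × Δu = 3.12 - 2.1 × (0.37) = 3.12 - 0.777 = 2.343%.
Real GDP in the next year = 17973 × (1 + 2.343/100) = 17973 × 1.02343 ≈ 18394 billion.

€18,394 billion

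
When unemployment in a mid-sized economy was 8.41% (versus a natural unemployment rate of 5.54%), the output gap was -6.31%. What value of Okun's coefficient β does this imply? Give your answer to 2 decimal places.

β ≈ 2.20

Okun's law: output gap = -β × (u - u*).
-6.31 = -β × (8.41 - 5.54) = -β × 2.87, so β = 6.31/2.87 = 2.20.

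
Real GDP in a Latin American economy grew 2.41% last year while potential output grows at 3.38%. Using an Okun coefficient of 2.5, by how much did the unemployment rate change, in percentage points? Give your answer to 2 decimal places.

0.39 percentage points

Growth-rate Okun's law: g_Y = g_Y* - β × Δu, so Δu = (g_Y* - g_Y)/β.
Δu = (3.38 - 2.41)/2.5 = 0.97/2.5 = 0.39 percentage points.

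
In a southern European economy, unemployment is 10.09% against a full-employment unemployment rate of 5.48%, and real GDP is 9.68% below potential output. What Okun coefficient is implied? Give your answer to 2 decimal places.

Okun's law: output gap = -β × (u - u*).
-9.68 = -β × (10.09 - 5.48) = -β × 4.61, so β = 9.68/4.61 = 2.10.

β ≈ 2.10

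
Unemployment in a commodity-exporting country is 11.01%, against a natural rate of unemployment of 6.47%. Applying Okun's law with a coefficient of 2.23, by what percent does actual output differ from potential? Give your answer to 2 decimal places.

-10.12%

The unemployment gap is 11.01 - 6.47 = 4.54 percentage points.
Okun's law gives an output gap of -2.23 × 4.54 = -10.1242%, i.e. 10.12% below potential.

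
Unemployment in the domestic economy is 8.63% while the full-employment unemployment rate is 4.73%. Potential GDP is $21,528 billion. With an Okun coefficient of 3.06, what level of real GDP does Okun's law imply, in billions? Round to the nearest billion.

Unemployment gap = 8.63 - 4.73 = 3.9 points, so the output gap is -3.06 × 3.9 = -11.934%.
Actual GDP = 21528 × (1 - 11.934/100) = 21528 × 0.88066 ≈ 18959 billion.

$18,959 billion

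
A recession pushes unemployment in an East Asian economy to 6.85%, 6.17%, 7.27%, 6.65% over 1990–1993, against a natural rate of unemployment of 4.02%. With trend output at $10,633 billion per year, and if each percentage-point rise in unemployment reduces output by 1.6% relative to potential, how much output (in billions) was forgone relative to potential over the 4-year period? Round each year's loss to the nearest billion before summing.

Year 1990: gap = -1.6 × (6.85 - 4.02) = -4.528%, loss ≈ 10633 × 4.528/100 ≈ 481.
Year 1991: gap = -1.6 × (6.17 - 4.02) = -3.44%, loss ≈ 10633 × 3.44/100 ≈ 366.
Year 1992: gap = -1.6 × (7.27 - 4.02) = -5.2%, loss ≈ 10633 × 5.2/100 ≈ 553.
Year 1993: gap = -1.6 × (6.65 - 4.02) = -4.208%, loss ≈ 10633 × 4.208/100 ≈ 447.
Total lost output = 481 + 366 + 553 + 447 = 1847 billion.

$1,847 billion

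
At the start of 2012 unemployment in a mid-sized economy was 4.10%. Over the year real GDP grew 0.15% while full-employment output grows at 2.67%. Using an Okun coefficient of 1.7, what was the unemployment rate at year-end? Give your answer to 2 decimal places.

5.58%

Growth-rate Okun's law: g_Y = g_Y* - β × Δu, so Δu = (g_Y* - g_Y)/β.
Δu = (2.67 - 0.15)/1.7 = 2.52/1.7 = 1.48 percentage points.
Year-end unemployment = 4.1 + 1.48 = 5.58%.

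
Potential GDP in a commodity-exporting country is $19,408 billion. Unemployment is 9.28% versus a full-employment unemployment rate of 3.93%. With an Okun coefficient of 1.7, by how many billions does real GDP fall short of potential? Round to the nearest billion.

Output gap = -1.7 × (9.28 - 3.93) = -1.7 × 5.35 = -9.095%.
Actual GDP ≈ 19408 × 0.90905 ≈ 17643 billion, so the shortfall is 19408 - 17643 = 1765 billion.

$1,765 billion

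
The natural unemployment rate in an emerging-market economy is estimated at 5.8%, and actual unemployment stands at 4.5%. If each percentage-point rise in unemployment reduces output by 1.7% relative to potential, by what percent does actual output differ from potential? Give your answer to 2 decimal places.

The unemployment gap is 4.5 - 5.8 = -1.3 percentage points.
Okun's law gives an output gap of -1.7 × (-1.3) = 2.21%, i.e. 2.21% above potential.

2.21%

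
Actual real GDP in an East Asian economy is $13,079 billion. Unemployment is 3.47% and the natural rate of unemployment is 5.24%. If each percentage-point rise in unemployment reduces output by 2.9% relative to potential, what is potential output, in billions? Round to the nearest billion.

$12,440 billion

Unemployment gap = 3.47 - 5.24 = -1.77 points, so output gap = -2.9 × (-1.77) = 5.133%.
Since Y = Y* × (1 + gap/100), Y* = 13079/1.05133 ≈ 12440 billion.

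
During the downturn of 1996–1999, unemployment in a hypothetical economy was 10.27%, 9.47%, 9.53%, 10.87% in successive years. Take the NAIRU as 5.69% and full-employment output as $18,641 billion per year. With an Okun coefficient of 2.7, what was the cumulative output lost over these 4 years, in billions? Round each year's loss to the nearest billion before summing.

$8,748 billion

Year 1996: gap = -2.7 × (10.27 - 5.69) = -12.366%, loss ≈ 18641 × 12.366/100 ≈ 2305.
Year 1997: gap = -2.7 × (9.47 - 5.69) = -10.206%, loss ≈ 18641 × 10.206/100 ≈ 1903.
Year 1998: gap = -2.7 × (9.53 - 5.69) = -10.368%, loss ≈ 18641 × 10.368/100 ≈ 1933.
Year 1999: gap = -2.7 × (10.87 - 5.69) = -13.986%, loss ≈ 18641 × 13.986/100 ≈ 2607.
Total lost output = 2305 + 1903 + 1933 + 2607 = 8748 billion.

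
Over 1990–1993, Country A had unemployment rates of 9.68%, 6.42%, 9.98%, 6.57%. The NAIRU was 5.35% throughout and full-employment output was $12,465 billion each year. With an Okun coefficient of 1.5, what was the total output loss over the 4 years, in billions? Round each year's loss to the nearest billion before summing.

Year 1990: gap = -1.5 × (9.68 - 5.35) = -6.495%, loss ≈ 12465 × 6.495/100 ≈ 810.
Year 1991: gap = -1.5 × (6.42 - 5.35) = -1.605%, loss ≈ 12465 × 1.605/100 ≈ 200.
Year 1992: gap = -1.5 × (9.98 - 5.35) = -6.945%, loss ≈ 12465 × 6.945/100 ≈ 866.
Year 1993: gap = -1.5 × (6.57 - 5.35) = -1.83%, loss ≈ 12465 × 1.83/100 ≈ 228.
Total lost output = 810 + 200 + 866 + 228 = 2104 billion.

$2,104 billion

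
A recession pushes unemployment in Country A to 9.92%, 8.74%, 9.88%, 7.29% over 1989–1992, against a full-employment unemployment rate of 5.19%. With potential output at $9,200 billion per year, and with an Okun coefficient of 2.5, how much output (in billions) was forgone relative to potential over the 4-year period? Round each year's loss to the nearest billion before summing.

$3,467 billion

Year 1989: gap = -2.5 × (9.92 - 5.19) = -11.825%, loss ≈ 9200 × 11.825/100 ≈ 1088.
Year 1990: gap = -2.5 × (8.74 - 5.19) = -8.875%, loss ≈ 9200 × 8.875/100 ≈ 817.
Year 1991: gap = -2.5 × (9.88 - 5.19) = -11.725%, loss ≈ 9200 × 11.725/100 ≈ 1079.
Year 1992: gap = -2.5 × (7.29 - 5.19) = -5.25%, loss ≈ 9200 × 5.25/100 ≈ 483.
Total lost output = 1088 + 817 + 1079 + 483 = 3467 billion.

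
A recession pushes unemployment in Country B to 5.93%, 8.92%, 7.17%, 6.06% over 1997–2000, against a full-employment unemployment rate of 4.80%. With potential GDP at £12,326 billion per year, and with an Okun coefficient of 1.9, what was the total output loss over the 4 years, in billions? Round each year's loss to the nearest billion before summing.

Year 1997: gap = -1.9 × (5.93 - 4.8) = -2.147%, loss ≈ 12326 × 2.147/100 ≈ 265.
Year 1998: gap = -1.9 × (8.92 - 4.8) = -7.828%, loss ≈ 12326 × 7.828/100 ≈ 965.
Year 1999: gap = -1.9 × (7.17 - 4.8) = -4.503%, loss ≈ 12326 × 4.503/100 ≈ 555.
Year 2000: gap = -1.9 × (6.06 - 4.8) = -2.394%, loss ≈ 12326 × 2.394/100 ≈ 295.
Total lost output = 265 + 965 + 555 + 295 = 2080 billion.

£2,080 billion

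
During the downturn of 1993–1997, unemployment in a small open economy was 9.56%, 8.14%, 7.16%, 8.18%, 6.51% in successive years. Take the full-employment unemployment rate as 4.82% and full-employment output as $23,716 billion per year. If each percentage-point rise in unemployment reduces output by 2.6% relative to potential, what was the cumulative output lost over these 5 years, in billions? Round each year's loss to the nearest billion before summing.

Year 1993: gap = -2.6 × (9.56 - 4.82) = -12.324%, loss ≈ 23716 × 12.324/100 ≈ 2923.
Year 1994: gap = -2.6 × (8.14 - 4.82) = -8.632%, loss ≈ 23716 × 8.632/100 ≈ 2047.
Year 1995: gap = -2.6 × (7.16 - 4.82) = -6.084%, loss ≈ 23716 × 6.084/100 ≈ 1443.
Year 1996: gap = -2.6 × (8.18 - 4.82) = -8.736%, loss ≈ 23716 × 8.736/100 ≈ 2072.
Year 1997: gap = -2.6 × (6.51 - 4.82) = -4.394%, loss ≈ 23716 × 4.394/100 ≈ 1042.
Total lost output = 2923 + 2047 + 1443 + 2072 + 1042 = 9527 billion.

$9,527 billion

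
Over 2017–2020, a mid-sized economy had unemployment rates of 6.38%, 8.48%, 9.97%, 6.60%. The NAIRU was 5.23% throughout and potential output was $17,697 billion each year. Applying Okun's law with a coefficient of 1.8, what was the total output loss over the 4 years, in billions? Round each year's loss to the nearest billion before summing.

Year 2017: gap = -1.8 × (6.38 - 5.23) = -2.07%, loss ≈ 17697 × 2.07/100 ≈ 366.
Year 2018: gap = -1.8 × (8.48 - 5.23) = -5.85%, loss ≈ 17697 × 5.85/100 ≈ 1035.
Year 2019: gap = -1.8 × (9.97 - 5.23) = -8.532%, loss ≈ 17697 × 8.532/100 ≈ 1510.
Year 2020: gap = -1.8 × (6.6 - 5.23) = -2.466%, loss ≈ 17697 × 2.466/100 ≈ 436.
Total lost output = 366 + 1035 + 1510 + 436 = 3347 billion.

$3,347 billion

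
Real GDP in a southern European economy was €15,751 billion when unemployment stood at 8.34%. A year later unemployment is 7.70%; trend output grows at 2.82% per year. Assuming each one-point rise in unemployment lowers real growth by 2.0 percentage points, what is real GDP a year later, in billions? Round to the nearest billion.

Δu = 7.7 - 8.34 = -0.64 points.
Okun's law (growth form): g_Y = g_Y* - β × Δu = 2.82 - 2.0 × (-0.64) = 2.82 + 1.28 = 4.1%.
Real GDP in the next year = 15751 × (1 + 4.1/100) = 15751 × 1.041 ≈ 16397 billion.

€16,397 billion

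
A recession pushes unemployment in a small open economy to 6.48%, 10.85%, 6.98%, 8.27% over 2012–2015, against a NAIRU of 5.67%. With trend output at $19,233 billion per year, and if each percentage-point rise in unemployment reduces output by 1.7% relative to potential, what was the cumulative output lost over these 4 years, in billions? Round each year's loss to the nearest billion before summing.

$3,237 billion

Year 2012: gap = -1.7 × (6.48 - 5.67) = -1.377%, loss ≈ 19233 × 1.377/100 ≈ 265.
Year 2013: gap = -1.7 × (10.85 - 5.67) = -8.806%, loss ≈ 19233 × 8.806/100 ≈ 1694.
Year 2014: gap = -1.7 × (6.98 - 5.67) = -2.227%, loss ≈ 19233 × 2.227/100 ≈ 428.
Year 2015: gap = -1.7 × (8.27 - 5.67) = -4.42%, loss ≈ 19233 × 4.42/100 ≈ 850.
Total lost output = 265 + 1694 + 428 + 850 = 3237 billion.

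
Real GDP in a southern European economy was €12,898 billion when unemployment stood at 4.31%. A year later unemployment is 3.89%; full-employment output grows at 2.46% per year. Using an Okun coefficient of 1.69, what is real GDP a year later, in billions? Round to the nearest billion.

€13,307 billion

Δu = 3.89 - 4.31 = -0.42 points.
Okun's law (growth form): g_Y = g_Y* - β × Δu = 2.46 - 1.69 × (-0.42) = 2.46 + 0.7098 = 3.1698%.
Real GDP in the next year = 12898 × (1 + 3.1698/100) = 12898 × 1.031698 ≈ 13307 billion.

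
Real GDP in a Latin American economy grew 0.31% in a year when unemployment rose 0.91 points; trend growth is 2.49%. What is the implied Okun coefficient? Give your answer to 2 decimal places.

β ≈ 2.40

Growth form: g_Y = g_Y* - β × Δu, so β = (g_Y* - g_Y)/Δu.
β = (2.49 - 0.31)/0.91 = 2.18/0.91 = 2.40.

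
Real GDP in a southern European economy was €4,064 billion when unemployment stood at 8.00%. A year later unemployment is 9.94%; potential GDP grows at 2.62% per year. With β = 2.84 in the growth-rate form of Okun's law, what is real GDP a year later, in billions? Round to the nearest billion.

€3,947 billion

Δu = 9.94 - 8 = 1.94 points.
Okun's law (growth form): g_Y = g_Y* - β × Δu = 2.62 - 2.84 × (1.94) = 2.62 - 5.5096 = -2.8896%.
Real GDP in the next year = 4064 × (1 - 2.8896/100) = 4064 × 0.971104 ≈ 3947 billion.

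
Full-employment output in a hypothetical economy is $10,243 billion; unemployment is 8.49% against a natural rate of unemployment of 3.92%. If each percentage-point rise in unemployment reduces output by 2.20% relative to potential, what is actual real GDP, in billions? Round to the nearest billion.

$9,213 billion

Unemployment gap = 8.49 - 3.92 = 4.57 points, so the output gap is -2.2 × 4.57 = -10.054%.
Actual GDP = 10243 × (1 - 10.054/100) = 10243 × 0.89946 ≈ 9213 billion.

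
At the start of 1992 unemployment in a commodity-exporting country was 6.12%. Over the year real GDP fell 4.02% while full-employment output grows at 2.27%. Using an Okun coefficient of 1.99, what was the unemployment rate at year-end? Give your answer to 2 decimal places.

Growth-rate Okun's law: g_Y = g_Y* - β × Δu, so Δu = (g_Y* - g_Y)/β.
Δu = (2.27 + 4.02)/1.99 = 6.29/1.99 = 3.16 percentage points.
Year-end unemployment = 6.12 + 3.16 = 9.28%.

9.28%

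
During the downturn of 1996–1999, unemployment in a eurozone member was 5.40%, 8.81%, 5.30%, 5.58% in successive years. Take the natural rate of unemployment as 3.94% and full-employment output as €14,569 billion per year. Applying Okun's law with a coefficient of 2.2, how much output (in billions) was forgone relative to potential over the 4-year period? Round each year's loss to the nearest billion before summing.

€2,991 billion

Year 1996: gap = -2.2 × (5.4 - 3.94) = -3.212%, loss ≈ 14569 × 3.212/100 ≈ 468.
Year 1997: gap = -2.2 × (8.81 - 3.94) = -10.714%, loss ≈ 14569 × 10.714/100 ≈ 1561.
Year 1998: gap = -2.2 × (5.3 - 3.94) = -2.992%, loss ≈ 14569 × 2.992/100 ≈ 436.
Year 1999: gap = -2.2 × (5.58 - 3.94) = -3.608%, loss ≈ 14569 × 3.608/100 ≈ 526.
Total lost output = 468 + 1561 + 436 + 526 = 2991 billion.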